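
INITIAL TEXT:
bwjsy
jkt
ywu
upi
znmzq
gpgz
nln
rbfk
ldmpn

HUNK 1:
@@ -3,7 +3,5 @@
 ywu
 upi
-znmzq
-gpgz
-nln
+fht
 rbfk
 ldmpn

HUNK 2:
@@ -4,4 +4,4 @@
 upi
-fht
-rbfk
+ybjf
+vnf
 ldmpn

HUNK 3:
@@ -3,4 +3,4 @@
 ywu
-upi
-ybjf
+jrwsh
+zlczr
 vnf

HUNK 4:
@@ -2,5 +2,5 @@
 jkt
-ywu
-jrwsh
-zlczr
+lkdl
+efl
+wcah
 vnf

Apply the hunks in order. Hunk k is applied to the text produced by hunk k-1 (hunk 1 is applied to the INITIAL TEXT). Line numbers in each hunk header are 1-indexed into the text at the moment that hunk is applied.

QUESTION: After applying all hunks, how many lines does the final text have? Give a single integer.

Hunk 1: at line 3 remove [znmzq,gpgz,nln] add [fht] -> 7 lines: bwjsy jkt ywu upi fht rbfk ldmpn
Hunk 2: at line 4 remove [fht,rbfk] add [ybjf,vnf] -> 7 lines: bwjsy jkt ywu upi ybjf vnf ldmpn
Hunk 3: at line 3 remove [upi,ybjf] add [jrwsh,zlczr] -> 7 lines: bwjsy jkt ywu jrwsh zlczr vnf ldmpn
Hunk 4: at line 2 remove [ywu,jrwsh,zlczr] add [lkdl,efl,wcah] -> 7 lines: bwjsy jkt lkdl efl wcah vnf ldmpn
Final line count: 7

Answer: 7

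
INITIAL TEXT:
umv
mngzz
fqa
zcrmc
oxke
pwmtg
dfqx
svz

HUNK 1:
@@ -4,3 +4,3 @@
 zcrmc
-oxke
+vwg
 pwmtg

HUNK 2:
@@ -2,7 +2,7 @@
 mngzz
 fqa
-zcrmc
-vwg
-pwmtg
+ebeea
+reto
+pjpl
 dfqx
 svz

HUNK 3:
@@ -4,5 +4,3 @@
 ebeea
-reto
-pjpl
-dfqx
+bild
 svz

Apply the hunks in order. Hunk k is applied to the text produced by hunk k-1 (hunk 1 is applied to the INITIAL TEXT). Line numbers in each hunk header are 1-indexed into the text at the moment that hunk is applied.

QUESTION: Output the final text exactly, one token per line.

Hunk 1: at line 4 remove [oxke] add [vwg] -> 8 lines: umv mngzz fqa zcrmc vwg pwmtg dfqx svz
Hunk 2: at line 2 remove [zcrmc,vwg,pwmtg] add [ebeea,reto,pjpl] -> 8 lines: umv mngzz fqa ebeea reto pjpl dfqx svz
Hunk 3: at line 4 remove [reto,pjpl,dfqx] add [bild] -> 6 lines: umv mngzz fqa ebeea bild svz

Answer: umv
mngzz
fqa
ebeea
bild
svz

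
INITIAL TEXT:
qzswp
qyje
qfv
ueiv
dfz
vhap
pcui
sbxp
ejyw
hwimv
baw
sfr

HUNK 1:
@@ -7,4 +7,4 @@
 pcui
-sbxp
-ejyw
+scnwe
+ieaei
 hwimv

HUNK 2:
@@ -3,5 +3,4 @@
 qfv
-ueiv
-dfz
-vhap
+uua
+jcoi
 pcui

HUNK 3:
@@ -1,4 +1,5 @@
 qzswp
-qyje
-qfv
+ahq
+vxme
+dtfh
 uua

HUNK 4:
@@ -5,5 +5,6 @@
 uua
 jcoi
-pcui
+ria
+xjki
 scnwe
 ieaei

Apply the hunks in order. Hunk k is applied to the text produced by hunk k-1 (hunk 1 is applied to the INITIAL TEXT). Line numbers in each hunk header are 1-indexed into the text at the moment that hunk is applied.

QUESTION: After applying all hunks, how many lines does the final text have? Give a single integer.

Answer: 13

Derivation:
Hunk 1: at line 7 remove [sbxp,ejyw] add [scnwe,ieaei] -> 12 lines: qzswp qyje qfv ueiv dfz vhap pcui scnwe ieaei hwimv baw sfr
Hunk 2: at line 3 remove [ueiv,dfz,vhap] add [uua,jcoi] -> 11 lines: qzswp qyje qfv uua jcoi pcui scnwe ieaei hwimv baw sfr
Hunk 3: at line 1 remove [qyje,qfv] add [ahq,vxme,dtfh] -> 12 lines: qzswp ahq vxme dtfh uua jcoi pcui scnwe ieaei hwimv baw sfr
Hunk 4: at line 5 remove [pcui] add [ria,xjki] -> 13 lines: qzswp ahq vxme dtfh uua jcoi ria xjki scnwe ieaei hwimv baw sfr
Final line count: 13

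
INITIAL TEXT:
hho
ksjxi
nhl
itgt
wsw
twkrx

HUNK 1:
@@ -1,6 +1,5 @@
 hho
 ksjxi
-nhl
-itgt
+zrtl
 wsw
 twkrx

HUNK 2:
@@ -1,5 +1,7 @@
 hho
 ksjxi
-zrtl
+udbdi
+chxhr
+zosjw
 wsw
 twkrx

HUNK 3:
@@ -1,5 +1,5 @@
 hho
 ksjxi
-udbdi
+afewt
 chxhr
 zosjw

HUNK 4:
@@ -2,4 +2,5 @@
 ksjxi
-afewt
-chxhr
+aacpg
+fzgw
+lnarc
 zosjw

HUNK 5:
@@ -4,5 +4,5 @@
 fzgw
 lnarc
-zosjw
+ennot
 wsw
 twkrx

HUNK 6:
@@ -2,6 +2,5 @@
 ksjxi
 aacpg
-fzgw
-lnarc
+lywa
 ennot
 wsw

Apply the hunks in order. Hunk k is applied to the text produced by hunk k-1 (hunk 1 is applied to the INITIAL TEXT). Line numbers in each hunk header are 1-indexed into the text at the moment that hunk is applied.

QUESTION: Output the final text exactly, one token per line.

Hunk 1: at line 1 remove [nhl,itgt] add [zrtl] -> 5 lines: hho ksjxi zrtl wsw twkrx
Hunk 2: at line 1 remove [zrtl] add [udbdi,chxhr,zosjw] -> 7 lines: hho ksjxi udbdi chxhr zosjw wsw twkrx
Hunk 3: at line 1 remove [udbdi] add [afewt] -> 7 lines: hho ksjxi afewt chxhr zosjw wsw twkrx
Hunk 4: at line 2 remove [afewt,chxhr] add [aacpg,fzgw,lnarc] -> 8 lines: hho ksjxi aacpg fzgw lnarc zosjw wsw twkrx
Hunk 5: at line 4 remove [zosjw] add [ennot] -> 8 lines: hho ksjxi aacpg fzgw lnarc ennot wsw twkrx
Hunk 6: at line 2 remove [fzgw,lnarc] add [lywa] -> 7 lines: hho ksjxi aacpg lywa ennot wsw twkrx

Answer: hho
ksjxi
aacpg
lywa
ennot
wsw
twkrx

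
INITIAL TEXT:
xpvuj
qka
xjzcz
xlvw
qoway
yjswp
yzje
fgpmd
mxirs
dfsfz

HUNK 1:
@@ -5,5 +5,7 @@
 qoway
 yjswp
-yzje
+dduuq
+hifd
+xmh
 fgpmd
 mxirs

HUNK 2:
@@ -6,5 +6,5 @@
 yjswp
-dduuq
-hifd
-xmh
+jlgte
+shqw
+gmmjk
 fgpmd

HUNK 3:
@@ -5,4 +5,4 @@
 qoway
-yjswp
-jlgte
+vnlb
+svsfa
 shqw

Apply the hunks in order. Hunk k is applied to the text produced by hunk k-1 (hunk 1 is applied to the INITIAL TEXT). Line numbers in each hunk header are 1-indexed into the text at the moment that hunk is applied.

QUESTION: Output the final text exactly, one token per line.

Hunk 1: at line 5 remove [yzje] add [dduuq,hifd,xmh] -> 12 lines: xpvuj qka xjzcz xlvw qoway yjswp dduuq hifd xmh fgpmd mxirs dfsfz
Hunk 2: at line 6 remove [dduuq,hifd,xmh] add [jlgte,shqw,gmmjk] -> 12 lines: xpvuj qka xjzcz xlvw qoway yjswp jlgte shqw gmmjk fgpmd mxirs dfsfz
Hunk 3: at line 5 remove [yjswp,jlgte] add [vnlb,svsfa] -> 12 lines: xpvuj qka xjzcz xlvw qoway vnlb svsfa shqw gmmjk fgpmd mxirs dfsfz

Answer: xpvuj
qka
xjzcz
xlvw
qoway
vnlb
svsfa
shqw
gmmjk
fgpmd
mxirs
dfsfz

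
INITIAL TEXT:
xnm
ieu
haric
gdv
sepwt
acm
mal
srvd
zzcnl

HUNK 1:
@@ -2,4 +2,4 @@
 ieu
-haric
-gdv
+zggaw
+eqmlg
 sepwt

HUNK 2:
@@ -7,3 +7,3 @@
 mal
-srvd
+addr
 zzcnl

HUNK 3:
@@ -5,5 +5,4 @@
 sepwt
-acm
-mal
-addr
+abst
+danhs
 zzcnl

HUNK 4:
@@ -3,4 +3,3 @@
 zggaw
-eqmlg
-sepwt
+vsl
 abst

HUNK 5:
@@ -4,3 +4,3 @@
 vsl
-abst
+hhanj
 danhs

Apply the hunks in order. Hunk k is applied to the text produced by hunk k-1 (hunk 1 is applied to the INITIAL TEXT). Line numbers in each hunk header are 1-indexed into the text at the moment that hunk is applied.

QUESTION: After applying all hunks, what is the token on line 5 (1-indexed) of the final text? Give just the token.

Answer: hhanj

Derivation:
Hunk 1: at line 2 remove [haric,gdv] add [zggaw,eqmlg] -> 9 lines: xnm ieu zggaw eqmlg sepwt acm mal srvd zzcnl
Hunk 2: at line 7 remove [srvd] add [addr] -> 9 lines: xnm ieu zggaw eqmlg sepwt acm mal addr zzcnl
Hunk 3: at line 5 remove [acm,mal,addr] add [abst,danhs] -> 8 lines: xnm ieu zggaw eqmlg sepwt abst danhs zzcnl
Hunk 4: at line 3 remove [eqmlg,sepwt] add [vsl] -> 7 lines: xnm ieu zggaw vsl abst danhs zzcnl
Hunk 5: at line 4 remove [abst] add [hhanj] -> 7 lines: xnm ieu zggaw vsl hhanj danhs zzcnl
Final line 5: hhanj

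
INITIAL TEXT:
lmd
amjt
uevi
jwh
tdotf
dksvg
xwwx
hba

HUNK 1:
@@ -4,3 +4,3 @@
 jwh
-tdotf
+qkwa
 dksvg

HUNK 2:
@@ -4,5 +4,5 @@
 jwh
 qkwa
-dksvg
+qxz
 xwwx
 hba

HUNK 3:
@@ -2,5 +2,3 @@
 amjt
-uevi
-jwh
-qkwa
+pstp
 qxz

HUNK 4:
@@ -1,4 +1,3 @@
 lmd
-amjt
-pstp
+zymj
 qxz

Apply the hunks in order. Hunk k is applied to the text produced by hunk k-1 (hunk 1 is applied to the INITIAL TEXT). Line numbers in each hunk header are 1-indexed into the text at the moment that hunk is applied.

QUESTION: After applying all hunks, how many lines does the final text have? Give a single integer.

Hunk 1: at line 4 remove [tdotf] add [qkwa] -> 8 lines: lmd amjt uevi jwh qkwa dksvg xwwx hba
Hunk 2: at line 4 remove [dksvg] add [qxz] -> 8 lines: lmd amjt uevi jwh qkwa qxz xwwx hba
Hunk 3: at line 2 remove [uevi,jwh,qkwa] add [pstp] -> 6 lines: lmd amjt pstp qxz xwwx hba
Hunk 4: at line 1 remove [amjt,pstp] add [zymj] -> 5 lines: lmd zymj qxz xwwx hba
Final line count: 5

Answer: 5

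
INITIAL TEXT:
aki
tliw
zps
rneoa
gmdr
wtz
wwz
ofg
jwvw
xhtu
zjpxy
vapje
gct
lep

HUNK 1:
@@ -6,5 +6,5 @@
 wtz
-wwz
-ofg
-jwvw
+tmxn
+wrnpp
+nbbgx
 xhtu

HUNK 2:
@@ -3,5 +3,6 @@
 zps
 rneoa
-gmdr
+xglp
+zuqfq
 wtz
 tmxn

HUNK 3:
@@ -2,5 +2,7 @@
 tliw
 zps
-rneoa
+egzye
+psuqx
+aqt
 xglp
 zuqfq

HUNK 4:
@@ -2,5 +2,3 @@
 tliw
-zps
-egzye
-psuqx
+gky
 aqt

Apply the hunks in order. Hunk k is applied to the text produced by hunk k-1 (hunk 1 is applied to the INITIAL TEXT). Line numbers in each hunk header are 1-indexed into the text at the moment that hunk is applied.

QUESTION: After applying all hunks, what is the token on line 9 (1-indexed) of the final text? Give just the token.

Hunk 1: at line 6 remove [wwz,ofg,jwvw] add [tmxn,wrnpp,nbbgx] -> 14 lines: aki tliw zps rneoa gmdr wtz tmxn wrnpp nbbgx xhtu zjpxy vapje gct lep
Hunk 2: at line 3 remove [gmdr] add [xglp,zuqfq] -> 15 lines: aki tliw zps rneoa xglp zuqfq wtz tmxn wrnpp nbbgx xhtu zjpxy vapje gct lep
Hunk 3: at line 2 remove [rneoa] add [egzye,psuqx,aqt] -> 17 lines: aki tliw zps egzye psuqx aqt xglp zuqfq wtz tmxn wrnpp nbbgx xhtu zjpxy vapje gct lep
Hunk 4: at line 2 remove [zps,egzye,psuqx] add [gky] -> 15 lines: aki tliw gky aqt xglp zuqfq wtz tmxn wrnpp nbbgx xhtu zjpxy vapje gct lep
Final line 9: wrnpp

Answer: wrnpp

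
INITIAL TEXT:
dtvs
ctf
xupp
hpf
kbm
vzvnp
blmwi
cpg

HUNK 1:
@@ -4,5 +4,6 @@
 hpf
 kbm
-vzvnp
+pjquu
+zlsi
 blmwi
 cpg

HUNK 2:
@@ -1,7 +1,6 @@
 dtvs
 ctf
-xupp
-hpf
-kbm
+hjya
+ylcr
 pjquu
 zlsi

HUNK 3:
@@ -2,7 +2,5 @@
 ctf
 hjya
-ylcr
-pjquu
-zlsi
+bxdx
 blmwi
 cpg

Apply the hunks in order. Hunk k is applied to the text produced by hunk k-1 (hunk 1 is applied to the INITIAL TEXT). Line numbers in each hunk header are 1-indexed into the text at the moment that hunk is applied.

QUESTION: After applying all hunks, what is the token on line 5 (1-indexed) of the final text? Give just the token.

Hunk 1: at line 4 remove [vzvnp] add [pjquu,zlsi] -> 9 lines: dtvs ctf xupp hpf kbm pjquu zlsi blmwi cpg
Hunk 2: at line 1 remove [xupp,hpf,kbm] add [hjya,ylcr] -> 8 lines: dtvs ctf hjya ylcr pjquu zlsi blmwi cpg
Hunk 3: at line 2 remove [ylcr,pjquu,zlsi] add [bxdx] -> 6 lines: dtvs ctf hjya bxdx blmwi cpg
Final line 5: blmwi

Answer: blmwi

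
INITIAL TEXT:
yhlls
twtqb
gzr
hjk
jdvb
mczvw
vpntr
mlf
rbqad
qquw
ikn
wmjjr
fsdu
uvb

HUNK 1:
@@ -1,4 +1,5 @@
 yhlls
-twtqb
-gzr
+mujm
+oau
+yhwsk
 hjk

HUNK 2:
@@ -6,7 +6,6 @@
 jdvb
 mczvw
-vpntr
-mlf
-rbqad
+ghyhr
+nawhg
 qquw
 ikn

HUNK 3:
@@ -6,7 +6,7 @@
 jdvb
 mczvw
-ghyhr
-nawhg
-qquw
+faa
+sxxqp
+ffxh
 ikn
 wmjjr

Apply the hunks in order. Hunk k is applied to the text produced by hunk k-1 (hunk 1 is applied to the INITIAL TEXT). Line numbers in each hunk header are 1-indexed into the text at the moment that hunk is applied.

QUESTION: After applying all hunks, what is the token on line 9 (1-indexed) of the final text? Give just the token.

Answer: sxxqp

Derivation:
Hunk 1: at line 1 remove [twtqb,gzr] add [mujm,oau,yhwsk] -> 15 lines: yhlls mujm oau yhwsk hjk jdvb mczvw vpntr mlf rbqad qquw ikn wmjjr fsdu uvb
Hunk 2: at line 6 remove [vpntr,mlf,rbqad] add [ghyhr,nawhg] -> 14 lines: yhlls mujm oau yhwsk hjk jdvb mczvw ghyhr nawhg qquw ikn wmjjr fsdu uvb
Hunk 3: at line 6 remove [ghyhr,nawhg,qquw] add [faa,sxxqp,ffxh] -> 14 lines: yhlls mujm oau yhwsk hjk jdvb mczvw faa sxxqp ffxh ikn wmjjr fsdu uvb
Final line 9: sxxqp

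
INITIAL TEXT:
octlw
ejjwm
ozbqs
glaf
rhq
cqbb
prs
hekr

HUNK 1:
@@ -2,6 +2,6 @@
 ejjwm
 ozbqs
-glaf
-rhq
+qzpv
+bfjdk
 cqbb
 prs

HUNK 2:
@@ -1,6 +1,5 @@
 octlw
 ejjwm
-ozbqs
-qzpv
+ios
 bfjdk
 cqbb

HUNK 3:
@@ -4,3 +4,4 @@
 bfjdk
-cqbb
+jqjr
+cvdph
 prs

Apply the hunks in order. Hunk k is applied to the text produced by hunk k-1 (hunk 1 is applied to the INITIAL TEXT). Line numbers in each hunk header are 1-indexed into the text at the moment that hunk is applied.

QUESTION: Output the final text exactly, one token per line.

Answer: octlw
ejjwm
ios
bfjdk
jqjr
cvdph
prs
hekr

Derivation:
Hunk 1: at line 2 remove [glaf,rhq] add [qzpv,bfjdk] -> 8 lines: octlw ejjwm ozbqs qzpv bfjdk cqbb prs hekr
Hunk 2: at line 1 remove [ozbqs,qzpv] add [ios] -> 7 lines: octlw ejjwm ios bfjdk cqbb prs hekr
Hunk 3: at line 4 remove [cqbb] add [jqjr,cvdph] -> 8 lines: octlw ejjwm ios bfjdk jqjr cvdph prs hekr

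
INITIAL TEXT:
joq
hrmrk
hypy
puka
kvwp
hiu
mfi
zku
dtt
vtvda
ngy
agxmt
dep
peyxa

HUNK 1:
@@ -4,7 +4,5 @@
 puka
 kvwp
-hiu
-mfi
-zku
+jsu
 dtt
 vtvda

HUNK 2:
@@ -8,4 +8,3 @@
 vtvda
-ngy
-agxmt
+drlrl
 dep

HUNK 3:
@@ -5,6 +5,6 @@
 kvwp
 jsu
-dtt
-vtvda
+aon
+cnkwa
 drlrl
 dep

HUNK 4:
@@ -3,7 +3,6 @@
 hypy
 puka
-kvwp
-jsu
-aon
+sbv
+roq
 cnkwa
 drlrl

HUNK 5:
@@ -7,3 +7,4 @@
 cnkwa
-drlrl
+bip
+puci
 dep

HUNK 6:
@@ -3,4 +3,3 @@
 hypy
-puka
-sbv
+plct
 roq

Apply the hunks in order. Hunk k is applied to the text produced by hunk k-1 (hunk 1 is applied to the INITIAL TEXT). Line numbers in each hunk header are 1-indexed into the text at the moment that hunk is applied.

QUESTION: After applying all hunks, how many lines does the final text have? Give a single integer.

Hunk 1: at line 4 remove [hiu,mfi,zku] add [jsu] -> 12 lines: joq hrmrk hypy puka kvwp jsu dtt vtvda ngy agxmt dep peyxa
Hunk 2: at line 8 remove [ngy,agxmt] add [drlrl] -> 11 lines: joq hrmrk hypy puka kvwp jsu dtt vtvda drlrl dep peyxa
Hunk 3: at line 5 remove [dtt,vtvda] add [aon,cnkwa] -> 11 lines: joq hrmrk hypy puka kvwp jsu aon cnkwa drlrl dep peyxa
Hunk 4: at line 3 remove [kvwp,jsu,aon] add [sbv,roq] -> 10 lines: joq hrmrk hypy puka sbv roq cnkwa drlrl dep peyxa
Hunk 5: at line 7 remove [drlrl] add [bip,puci] -> 11 lines: joq hrmrk hypy puka sbv roq cnkwa bip puci dep peyxa
Hunk 6: at line 3 remove [puka,sbv] add [plct] -> 10 lines: joq hrmrk hypy plct roq cnkwa bip puci dep peyxa
Final line count: 10

Answer: 10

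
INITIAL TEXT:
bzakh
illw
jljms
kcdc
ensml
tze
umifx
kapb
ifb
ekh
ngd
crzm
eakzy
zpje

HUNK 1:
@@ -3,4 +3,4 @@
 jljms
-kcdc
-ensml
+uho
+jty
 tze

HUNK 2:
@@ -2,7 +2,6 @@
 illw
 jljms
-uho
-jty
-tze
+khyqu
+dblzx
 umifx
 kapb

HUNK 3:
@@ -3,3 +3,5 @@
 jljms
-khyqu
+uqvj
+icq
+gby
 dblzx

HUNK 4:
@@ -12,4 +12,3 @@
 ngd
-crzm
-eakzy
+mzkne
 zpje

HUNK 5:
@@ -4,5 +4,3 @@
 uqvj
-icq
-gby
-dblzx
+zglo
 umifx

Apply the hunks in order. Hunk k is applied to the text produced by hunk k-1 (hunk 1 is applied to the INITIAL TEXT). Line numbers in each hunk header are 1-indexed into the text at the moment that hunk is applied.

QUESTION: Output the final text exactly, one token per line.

Hunk 1: at line 3 remove [kcdc,ensml] add [uho,jty] -> 14 lines: bzakh illw jljms uho jty tze umifx kapb ifb ekh ngd crzm eakzy zpje
Hunk 2: at line 2 remove [uho,jty,tze] add [khyqu,dblzx] -> 13 lines: bzakh illw jljms khyqu dblzx umifx kapb ifb ekh ngd crzm eakzy zpje
Hunk 3: at line 3 remove [khyqu] add [uqvj,icq,gby] -> 15 lines: bzakh illw jljms uqvj icq gby dblzx umifx kapb ifb ekh ngd crzm eakzy zpje
Hunk 4: at line 12 remove [crzm,eakzy] add [mzkne] -> 14 lines: bzakh illw jljms uqvj icq gby dblzx umifx kapb ifb ekh ngd mzkne zpje
Hunk 5: at line 4 remove [icq,gby,dblzx] add [zglo] -> 12 lines: bzakh illw jljms uqvj zglo umifx kapb ifb ekh ngd mzkne zpje

Answer: bzakh
illw
jljms
uqvj
zglo
umifx
kapb
ifb
ekh
ngd
mzkne
zpje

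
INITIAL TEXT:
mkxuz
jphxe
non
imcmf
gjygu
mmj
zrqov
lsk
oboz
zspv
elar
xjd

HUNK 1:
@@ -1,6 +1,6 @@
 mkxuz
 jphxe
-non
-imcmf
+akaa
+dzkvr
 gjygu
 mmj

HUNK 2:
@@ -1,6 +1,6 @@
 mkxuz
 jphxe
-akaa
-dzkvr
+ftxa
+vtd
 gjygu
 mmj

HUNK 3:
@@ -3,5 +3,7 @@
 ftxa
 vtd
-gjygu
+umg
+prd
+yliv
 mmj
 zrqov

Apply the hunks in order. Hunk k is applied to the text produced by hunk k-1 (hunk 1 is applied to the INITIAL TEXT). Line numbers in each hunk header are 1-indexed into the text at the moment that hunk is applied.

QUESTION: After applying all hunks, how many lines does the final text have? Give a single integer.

Answer: 14

Derivation:
Hunk 1: at line 1 remove [non,imcmf] add [akaa,dzkvr] -> 12 lines: mkxuz jphxe akaa dzkvr gjygu mmj zrqov lsk oboz zspv elar xjd
Hunk 2: at line 1 remove [akaa,dzkvr] add [ftxa,vtd] -> 12 lines: mkxuz jphxe ftxa vtd gjygu mmj zrqov lsk oboz zspv elar xjd
Hunk 3: at line 3 remove [gjygu] add [umg,prd,yliv] -> 14 lines: mkxuz jphxe ftxa vtd umg prd yliv mmj zrqov lsk oboz zspv elar xjd
Final line count: 14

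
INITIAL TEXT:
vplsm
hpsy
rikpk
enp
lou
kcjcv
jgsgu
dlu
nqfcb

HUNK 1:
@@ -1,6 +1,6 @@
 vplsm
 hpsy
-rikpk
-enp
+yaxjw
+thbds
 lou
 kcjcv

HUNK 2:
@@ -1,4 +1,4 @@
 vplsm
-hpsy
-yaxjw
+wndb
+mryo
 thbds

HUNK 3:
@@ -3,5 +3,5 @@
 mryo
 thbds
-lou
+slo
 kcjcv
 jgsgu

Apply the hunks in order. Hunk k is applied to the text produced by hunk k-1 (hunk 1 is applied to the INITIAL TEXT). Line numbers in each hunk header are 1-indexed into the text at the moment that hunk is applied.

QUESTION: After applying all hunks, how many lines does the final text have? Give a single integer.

Answer: 9

Derivation:
Hunk 1: at line 1 remove [rikpk,enp] add [yaxjw,thbds] -> 9 lines: vplsm hpsy yaxjw thbds lou kcjcv jgsgu dlu nqfcb
Hunk 2: at line 1 remove [hpsy,yaxjw] add [wndb,mryo] -> 9 lines: vplsm wndb mryo thbds lou kcjcv jgsgu dlu nqfcb
Hunk 3: at line 3 remove [lou] add [slo] -> 9 lines: vplsm wndb mryo thbds slo kcjcv jgsgu dlu nqfcb
Final line count: 9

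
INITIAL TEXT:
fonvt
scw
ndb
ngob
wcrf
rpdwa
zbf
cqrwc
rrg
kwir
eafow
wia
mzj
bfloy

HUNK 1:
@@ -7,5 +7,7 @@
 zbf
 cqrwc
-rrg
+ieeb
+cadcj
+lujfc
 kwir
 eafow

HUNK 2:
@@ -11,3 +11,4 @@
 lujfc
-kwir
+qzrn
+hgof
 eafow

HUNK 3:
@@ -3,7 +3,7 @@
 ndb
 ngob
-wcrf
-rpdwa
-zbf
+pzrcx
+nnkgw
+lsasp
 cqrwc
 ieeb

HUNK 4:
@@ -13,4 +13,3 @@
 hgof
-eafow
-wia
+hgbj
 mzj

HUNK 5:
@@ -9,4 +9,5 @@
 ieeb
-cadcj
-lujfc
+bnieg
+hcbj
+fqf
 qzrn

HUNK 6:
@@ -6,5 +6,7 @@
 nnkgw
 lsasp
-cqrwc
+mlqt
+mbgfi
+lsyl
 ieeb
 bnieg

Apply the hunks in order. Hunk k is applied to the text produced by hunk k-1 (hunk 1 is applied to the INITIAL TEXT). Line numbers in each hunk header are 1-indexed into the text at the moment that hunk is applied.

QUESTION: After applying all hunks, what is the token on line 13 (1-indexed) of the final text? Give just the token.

Hunk 1: at line 7 remove [rrg] add [ieeb,cadcj,lujfc] -> 16 lines: fonvt scw ndb ngob wcrf rpdwa zbf cqrwc ieeb cadcj lujfc kwir eafow wia mzj bfloy
Hunk 2: at line 11 remove [kwir] add [qzrn,hgof] -> 17 lines: fonvt scw ndb ngob wcrf rpdwa zbf cqrwc ieeb cadcj lujfc qzrn hgof eafow wia mzj bfloy
Hunk 3: at line 3 remove [wcrf,rpdwa,zbf] add [pzrcx,nnkgw,lsasp] -> 17 lines: fonvt scw ndb ngob pzrcx nnkgw lsasp cqrwc ieeb cadcj lujfc qzrn hgof eafow wia mzj bfloy
Hunk 4: at line 13 remove [eafow,wia] add [hgbj] -> 16 lines: fonvt scw ndb ngob pzrcx nnkgw lsasp cqrwc ieeb cadcj lujfc qzrn hgof hgbj mzj bfloy
Hunk 5: at line 9 remove [cadcj,lujfc] add [bnieg,hcbj,fqf] -> 17 lines: fonvt scw ndb ngob pzrcx nnkgw lsasp cqrwc ieeb bnieg hcbj fqf qzrn hgof hgbj mzj bfloy
Hunk 6: at line 6 remove [cqrwc] add [mlqt,mbgfi,lsyl] -> 19 lines: fonvt scw ndb ngob pzrcx nnkgw lsasp mlqt mbgfi lsyl ieeb bnieg hcbj fqf qzrn hgof hgbj mzj bfloy
Final line 13: hcbj

Answer: hcbj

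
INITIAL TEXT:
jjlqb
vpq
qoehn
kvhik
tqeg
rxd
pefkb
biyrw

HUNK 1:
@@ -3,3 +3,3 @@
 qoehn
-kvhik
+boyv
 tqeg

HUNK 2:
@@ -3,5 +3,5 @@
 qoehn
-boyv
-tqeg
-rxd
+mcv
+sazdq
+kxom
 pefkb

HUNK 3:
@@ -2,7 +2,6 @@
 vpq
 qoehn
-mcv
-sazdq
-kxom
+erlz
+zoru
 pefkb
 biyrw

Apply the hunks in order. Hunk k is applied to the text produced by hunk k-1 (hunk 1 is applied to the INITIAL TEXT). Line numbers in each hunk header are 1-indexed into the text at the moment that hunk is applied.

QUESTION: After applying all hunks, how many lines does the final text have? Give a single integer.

Hunk 1: at line 3 remove [kvhik] add [boyv] -> 8 lines: jjlqb vpq qoehn boyv tqeg rxd pefkb biyrw
Hunk 2: at line 3 remove [boyv,tqeg,rxd] add [mcv,sazdq,kxom] -> 8 lines: jjlqb vpq qoehn mcv sazdq kxom pefkb biyrw
Hunk 3: at line 2 remove [mcv,sazdq,kxom] add [erlz,zoru] -> 7 lines: jjlqb vpq qoehn erlz zoru pefkb biyrw
Final line count: 7

Answer: 7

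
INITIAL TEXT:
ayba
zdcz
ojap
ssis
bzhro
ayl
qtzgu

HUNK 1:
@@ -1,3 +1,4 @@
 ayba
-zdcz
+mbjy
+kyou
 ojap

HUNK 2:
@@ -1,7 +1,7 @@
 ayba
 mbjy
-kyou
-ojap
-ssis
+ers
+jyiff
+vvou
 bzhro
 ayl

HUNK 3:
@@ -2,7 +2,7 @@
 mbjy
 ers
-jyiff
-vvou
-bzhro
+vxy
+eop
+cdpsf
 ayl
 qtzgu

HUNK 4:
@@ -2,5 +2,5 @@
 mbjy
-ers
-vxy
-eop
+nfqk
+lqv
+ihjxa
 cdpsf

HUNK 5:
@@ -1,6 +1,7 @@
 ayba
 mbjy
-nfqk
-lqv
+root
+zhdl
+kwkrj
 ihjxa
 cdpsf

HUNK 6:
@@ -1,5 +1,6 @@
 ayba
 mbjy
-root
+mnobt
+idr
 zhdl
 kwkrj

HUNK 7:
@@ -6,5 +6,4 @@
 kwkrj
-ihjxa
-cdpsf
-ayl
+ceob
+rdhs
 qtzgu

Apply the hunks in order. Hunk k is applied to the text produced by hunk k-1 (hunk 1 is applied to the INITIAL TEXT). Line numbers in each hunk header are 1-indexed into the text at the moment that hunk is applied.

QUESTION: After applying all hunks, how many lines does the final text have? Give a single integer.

Answer: 9

Derivation:
Hunk 1: at line 1 remove [zdcz] add [mbjy,kyou] -> 8 lines: ayba mbjy kyou ojap ssis bzhro ayl qtzgu
Hunk 2: at line 1 remove [kyou,ojap,ssis] add [ers,jyiff,vvou] -> 8 lines: ayba mbjy ers jyiff vvou bzhro ayl qtzgu
Hunk 3: at line 2 remove [jyiff,vvou,bzhro] add [vxy,eop,cdpsf] -> 8 lines: ayba mbjy ers vxy eop cdpsf ayl qtzgu
Hunk 4: at line 2 remove [ers,vxy,eop] add [nfqk,lqv,ihjxa] -> 8 lines: ayba mbjy nfqk lqv ihjxa cdpsf ayl qtzgu
Hunk 5: at line 1 remove [nfqk,lqv] add [root,zhdl,kwkrj] -> 9 lines: ayba mbjy root zhdl kwkrj ihjxa cdpsf ayl qtzgu
Hunk 6: at line 1 remove [root] add [mnobt,idr] -> 10 lines: ayba mbjy mnobt idr zhdl kwkrj ihjxa cdpsf ayl qtzgu
Hunk 7: at line 6 remove [ihjxa,cdpsf,ayl] add [ceob,rdhs] -> 9 lines: ayba mbjy mnobt idr zhdl kwkrj ceob rdhs qtzgu
Final line count: 9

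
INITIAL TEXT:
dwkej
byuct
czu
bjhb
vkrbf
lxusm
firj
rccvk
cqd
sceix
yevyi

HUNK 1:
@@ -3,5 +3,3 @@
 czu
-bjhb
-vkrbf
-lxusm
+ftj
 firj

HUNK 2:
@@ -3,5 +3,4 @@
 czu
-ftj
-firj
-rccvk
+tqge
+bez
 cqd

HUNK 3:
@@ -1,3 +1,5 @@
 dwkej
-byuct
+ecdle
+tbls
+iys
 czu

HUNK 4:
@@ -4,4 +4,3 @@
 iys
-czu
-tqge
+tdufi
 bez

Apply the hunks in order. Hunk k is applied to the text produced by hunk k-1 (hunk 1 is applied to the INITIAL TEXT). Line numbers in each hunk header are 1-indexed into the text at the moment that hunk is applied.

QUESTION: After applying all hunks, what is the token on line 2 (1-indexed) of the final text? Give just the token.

Hunk 1: at line 3 remove [bjhb,vkrbf,lxusm] add [ftj] -> 9 lines: dwkej byuct czu ftj firj rccvk cqd sceix yevyi
Hunk 2: at line 3 remove [ftj,firj,rccvk] add [tqge,bez] -> 8 lines: dwkej byuct czu tqge bez cqd sceix yevyi
Hunk 3: at line 1 remove [byuct] add [ecdle,tbls,iys] -> 10 lines: dwkej ecdle tbls iys czu tqge bez cqd sceix yevyi
Hunk 4: at line 4 remove [czu,tqge] add [tdufi] -> 9 lines: dwkej ecdle tbls iys tdufi bez cqd sceix yevyi
Final line 2: ecdle

Answer: ecdle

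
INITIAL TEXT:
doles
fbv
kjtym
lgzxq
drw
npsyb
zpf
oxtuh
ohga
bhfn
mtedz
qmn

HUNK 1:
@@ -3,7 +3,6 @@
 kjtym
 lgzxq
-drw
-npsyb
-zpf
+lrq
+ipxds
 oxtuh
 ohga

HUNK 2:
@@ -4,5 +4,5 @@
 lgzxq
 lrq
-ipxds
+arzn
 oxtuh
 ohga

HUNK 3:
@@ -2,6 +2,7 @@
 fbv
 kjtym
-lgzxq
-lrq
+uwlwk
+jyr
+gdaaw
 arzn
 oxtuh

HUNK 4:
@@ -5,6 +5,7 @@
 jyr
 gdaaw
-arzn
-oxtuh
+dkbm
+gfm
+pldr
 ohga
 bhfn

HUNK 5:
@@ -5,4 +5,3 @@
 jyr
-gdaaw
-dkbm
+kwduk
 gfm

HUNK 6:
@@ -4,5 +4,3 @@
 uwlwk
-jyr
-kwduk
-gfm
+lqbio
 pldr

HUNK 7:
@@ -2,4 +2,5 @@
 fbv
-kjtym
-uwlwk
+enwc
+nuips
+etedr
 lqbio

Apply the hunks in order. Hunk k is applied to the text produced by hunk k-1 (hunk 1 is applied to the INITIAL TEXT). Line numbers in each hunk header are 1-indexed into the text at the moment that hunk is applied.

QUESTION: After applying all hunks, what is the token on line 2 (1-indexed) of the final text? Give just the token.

Answer: fbv

Derivation:
Hunk 1: at line 3 remove [drw,npsyb,zpf] add [lrq,ipxds] -> 11 lines: doles fbv kjtym lgzxq lrq ipxds oxtuh ohga bhfn mtedz qmn
Hunk 2: at line 4 remove [ipxds] add [arzn] -> 11 lines: doles fbv kjtym lgzxq lrq arzn oxtuh ohga bhfn mtedz qmn
Hunk 3: at line 2 remove [lgzxq,lrq] add [uwlwk,jyr,gdaaw] -> 12 lines: doles fbv kjtym uwlwk jyr gdaaw arzn oxtuh ohga bhfn mtedz qmn
Hunk 4: at line 5 remove [arzn,oxtuh] add [dkbm,gfm,pldr] -> 13 lines: doles fbv kjtym uwlwk jyr gdaaw dkbm gfm pldr ohga bhfn mtedz qmn
Hunk 5: at line 5 remove [gdaaw,dkbm] add [kwduk] -> 12 lines: doles fbv kjtym uwlwk jyr kwduk gfm pldr ohga bhfn mtedz qmn
Hunk 6: at line 4 remove [jyr,kwduk,gfm] add [lqbio] -> 10 lines: doles fbv kjtym uwlwk lqbio pldr ohga bhfn mtedz qmn
Hunk 7: at line 2 remove [kjtym,uwlwk] add [enwc,nuips,etedr] -> 11 lines: doles fbv enwc nuips etedr lqbio pldr ohga bhfn mtedz qmn
Final line 2: fbv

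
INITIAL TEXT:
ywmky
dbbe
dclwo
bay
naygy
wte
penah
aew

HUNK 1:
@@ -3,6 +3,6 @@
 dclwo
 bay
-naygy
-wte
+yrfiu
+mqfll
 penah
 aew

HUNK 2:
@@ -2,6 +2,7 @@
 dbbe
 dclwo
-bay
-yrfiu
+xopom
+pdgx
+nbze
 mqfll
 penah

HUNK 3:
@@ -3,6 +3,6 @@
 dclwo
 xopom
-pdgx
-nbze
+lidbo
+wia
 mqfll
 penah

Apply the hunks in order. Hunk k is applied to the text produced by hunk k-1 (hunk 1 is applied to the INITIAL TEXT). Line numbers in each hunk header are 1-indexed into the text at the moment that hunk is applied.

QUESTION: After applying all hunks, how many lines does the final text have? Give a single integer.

Hunk 1: at line 3 remove [naygy,wte] add [yrfiu,mqfll] -> 8 lines: ywmky dbbe dclwo bay yrfiu mqfll penah aew
Hunk 2: at line 2 remove [bay,yrfiu] add [xopom,pdgx,nbze] -> 9 lines: ywmky dbbe dclwo xopom pdgx nbze mqfll penah aew
Hunk 3: at line 3 remove [pdgx,nbze] add [lidbo,wia] -> 9 lines: ywmky dbbe dclwo xopom lidbo wia mqfll penah aew
Final line count: 9

Answer: 9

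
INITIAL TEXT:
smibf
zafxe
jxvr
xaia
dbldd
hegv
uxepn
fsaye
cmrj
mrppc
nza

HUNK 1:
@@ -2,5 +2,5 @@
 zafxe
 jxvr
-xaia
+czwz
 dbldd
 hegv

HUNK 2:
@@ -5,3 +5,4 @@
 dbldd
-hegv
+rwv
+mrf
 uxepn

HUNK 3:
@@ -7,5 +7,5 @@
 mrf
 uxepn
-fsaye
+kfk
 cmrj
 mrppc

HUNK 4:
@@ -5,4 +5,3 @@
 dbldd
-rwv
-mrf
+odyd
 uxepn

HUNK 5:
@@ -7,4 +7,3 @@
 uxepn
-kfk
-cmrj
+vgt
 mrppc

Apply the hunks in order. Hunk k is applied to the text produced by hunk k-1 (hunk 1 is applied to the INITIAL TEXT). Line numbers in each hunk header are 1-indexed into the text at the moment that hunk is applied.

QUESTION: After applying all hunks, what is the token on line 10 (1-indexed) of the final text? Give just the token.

Hunk 1: at line 2 remove [xaia] add [czwz] -> 11 lines: smibf zafxe jxvr czwz dbldd hegv uxepn fsaye cmrj mrppc nza
Hunk 2: at line 5 remove [hegv] add [rwv,mrf] -> 12 lines: smibf zafxe jxvr czwz dbldd rwv mrf uxepn fsaye cmrj mrppc nza
Hunk 3: at line 7 remove [fsaye] add [kfk] -> 12 lines: smibf zafxe jxvr czwz dbldd rwv mrf uxepn kfk cmrj mrppc nza
Hunk 4: at line 5 remove [rwv,mrf] add [odyd] -> 11 lines: smibf zafxe jxvr czwz dbldd odyd uxepn kfk cmrj mrppc nza
Hunk 5: at line 7 remove [kfk,cmrj] add [vgt] -> 10 lines: smibf zafxe jxvr czwz dbldd odyd uxepn vgt mrppc nza
Final line 10: nza

Answer: nza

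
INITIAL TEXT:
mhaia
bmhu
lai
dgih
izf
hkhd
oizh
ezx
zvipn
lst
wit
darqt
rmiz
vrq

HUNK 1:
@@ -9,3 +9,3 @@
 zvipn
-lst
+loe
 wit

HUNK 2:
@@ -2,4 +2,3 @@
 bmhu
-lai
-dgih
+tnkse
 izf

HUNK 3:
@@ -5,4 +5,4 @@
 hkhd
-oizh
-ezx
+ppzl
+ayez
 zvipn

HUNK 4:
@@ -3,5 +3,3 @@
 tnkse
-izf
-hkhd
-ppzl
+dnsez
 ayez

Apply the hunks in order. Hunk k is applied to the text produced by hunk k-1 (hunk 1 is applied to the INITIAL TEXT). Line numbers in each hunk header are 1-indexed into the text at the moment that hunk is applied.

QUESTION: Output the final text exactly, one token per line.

Hunk 1: at line 9 remove [lst] add [loe] -> 14 lines: mhaia bmhu lai dgih izf hkhd oizh ezx zvipn loe wit darqt rmiz vrq
Hunk 2: at line 2 remove [lai,dgih] add [tnkse] -> 13 lines: mhaia bmhu tnkse izf hkhd oizh ezx zvipn loe wit darqt rmiz vrq
Hunk 3: at line 5 remove [oizh,ezx] add [ppzl,ayez] -> 13 lines: mhaia bmhu tnkse izf hkhd ppzl ayez zvipn loe wit darqt rmiz vrq
Hunk 4: at line 3 remove [izf,hkhd,ppzl] add [dnsez] -> 11 lines: mhaia bmhu tnkse dnsez ayez zvipn loe wit darqt rmiz vrq

Answer: mhaia
bmhu
tnkse
dnsez
ayez
zvipn
loe
wit
darqt
rmiz
vrq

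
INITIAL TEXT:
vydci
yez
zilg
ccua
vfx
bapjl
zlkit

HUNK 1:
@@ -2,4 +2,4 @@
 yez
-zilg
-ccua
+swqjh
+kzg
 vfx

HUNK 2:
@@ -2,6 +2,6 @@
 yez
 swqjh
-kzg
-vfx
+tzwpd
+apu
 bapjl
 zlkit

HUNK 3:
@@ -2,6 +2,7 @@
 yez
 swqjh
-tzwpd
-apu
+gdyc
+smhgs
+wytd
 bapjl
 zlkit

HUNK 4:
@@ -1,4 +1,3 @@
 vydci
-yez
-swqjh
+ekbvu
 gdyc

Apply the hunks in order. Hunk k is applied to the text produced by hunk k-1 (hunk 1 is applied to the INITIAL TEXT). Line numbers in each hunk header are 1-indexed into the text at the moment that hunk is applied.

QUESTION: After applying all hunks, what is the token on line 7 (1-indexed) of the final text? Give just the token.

Hunk 1: at line 2 remove [zilg,ccua] add [swqjh,kzg] -> 7 lines: vydci yez swqjh kzg vfx bapjl zlkit
Hunk 2: at line 2 remove [kzg,vfx] add [tzwpd,apu] -> 7 lines: vydci yez swqjh tzwpd apu bapjl zlkit
Hunk 3: at line 2 remove [tzwpd,apu] add [gdyc,smhgs,wytd] -> 8 lines: vydci yez swqjh gdyc smhgs wytd bapjl zlkit
Hunk 4: at line 1 remove [yez,swqjh] add [ekbvu] -> 7 lines: vydci ekbvu gdyc smhgs wytd bapjl zlkit
Final line 7: zlkit

Answer: zlkit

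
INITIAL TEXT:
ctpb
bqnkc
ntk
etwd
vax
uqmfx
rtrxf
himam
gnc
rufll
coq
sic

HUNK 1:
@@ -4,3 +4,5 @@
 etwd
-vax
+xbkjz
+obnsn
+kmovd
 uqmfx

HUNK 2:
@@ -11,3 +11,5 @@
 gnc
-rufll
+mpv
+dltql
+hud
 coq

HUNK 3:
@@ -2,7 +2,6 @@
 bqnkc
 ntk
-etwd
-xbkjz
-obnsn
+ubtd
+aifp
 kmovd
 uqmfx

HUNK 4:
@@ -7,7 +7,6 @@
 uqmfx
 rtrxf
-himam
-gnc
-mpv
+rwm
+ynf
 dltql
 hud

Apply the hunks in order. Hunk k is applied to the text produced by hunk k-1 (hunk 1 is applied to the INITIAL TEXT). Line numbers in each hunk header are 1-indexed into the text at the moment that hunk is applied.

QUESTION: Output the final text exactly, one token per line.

Hunk 1: at line 4 remove [vax] add [xbkjz,obnsn,kmovd] -> 14 lines: ctpb bqnkc ntk etwd xbkjz obnsn kmovd uqmfx rtrxf himam gnc rufll coq sic
Hunk 2: at line 11 remove [rufll] add [mpv,dltql,hud] -> 16 lines: ctpb bqnkc ntk etwd xbkjz obnsn kmovd uqmfx rtrxf himam gnc mpv dltql hud coq sic
Hunk 3: at line 2 remove [etwd,xbkjz,obnsn] add [ubtd,aifp] -> 15 lines: ctpb bqnkc ntk ubtd aifp kmovd uqmfx rtrxf himam gnc mpv dltql hud coq sic
Hunk 4: at line 7 remove [himam,gnc,mpv] add [rwm,ynf] -> 14 lines: ctpb bqnkc ntk ubtd aifp kmovd uqmfx rtrxf rwm ynf dltql hud coq sic

Answer: ctpb
bqnkc
ntk
ubtd
aifp
kmovd
uqmfx
rtrxf
rwm
ynf
dltql
hud
coq
sic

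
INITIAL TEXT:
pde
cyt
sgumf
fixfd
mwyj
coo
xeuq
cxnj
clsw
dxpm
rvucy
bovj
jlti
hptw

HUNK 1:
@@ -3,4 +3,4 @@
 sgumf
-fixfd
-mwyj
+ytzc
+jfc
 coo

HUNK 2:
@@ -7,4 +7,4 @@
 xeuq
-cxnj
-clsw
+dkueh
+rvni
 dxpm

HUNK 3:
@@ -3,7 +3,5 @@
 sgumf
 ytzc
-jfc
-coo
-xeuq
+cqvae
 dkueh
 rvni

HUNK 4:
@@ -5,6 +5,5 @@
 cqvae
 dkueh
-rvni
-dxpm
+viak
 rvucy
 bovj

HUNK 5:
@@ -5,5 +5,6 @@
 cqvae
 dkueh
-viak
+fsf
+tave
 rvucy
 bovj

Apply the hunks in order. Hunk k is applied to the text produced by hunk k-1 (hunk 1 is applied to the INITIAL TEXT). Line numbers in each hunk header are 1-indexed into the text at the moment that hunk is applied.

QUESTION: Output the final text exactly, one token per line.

Answer: pde
cyt
sgumf
ytzc
cqvae
dkueh
fsf
tave
rvucy
bovj
jlti
hptw

Derivation:
Hunk 1: at line 3 remove [fixfd,mwyj] add [ytzc,jfc] -> 14 lines: pde cyt sgumf ytzc jfc coo xeuq cxnj clsw dxpm rvucy bovj jlti hptw
Hunk 2: at line 7 remove [cxnj,clsw] add [dkueh,rvni] -> 14 lines: pde cyt sgumf ytzc jfc coo xeuq dkueh rvni dxpm rvucy bovj jlti hptw
Hunk 3: at line 3 remove [jfc,coo,xeuq] add [cqvae] -> 12 lines: pde cyt sgumf ytzc cqvae dkueh rvni dxpm rvucy bovj jlti hptw
Hunk 4: at line 5 remove [rvni,dxpm] add [viak] -> 11 lines: pde cyt sgumf ytzc cqvae dkueh viak rvucy bovj jlti hptw
Hunk 5: at line 5 remove [viak] add [fsf,tave] -> 12 lines: pde cyt sgumf ytzc cqvae dkueh fsf tave rvucy bovj jlti hptw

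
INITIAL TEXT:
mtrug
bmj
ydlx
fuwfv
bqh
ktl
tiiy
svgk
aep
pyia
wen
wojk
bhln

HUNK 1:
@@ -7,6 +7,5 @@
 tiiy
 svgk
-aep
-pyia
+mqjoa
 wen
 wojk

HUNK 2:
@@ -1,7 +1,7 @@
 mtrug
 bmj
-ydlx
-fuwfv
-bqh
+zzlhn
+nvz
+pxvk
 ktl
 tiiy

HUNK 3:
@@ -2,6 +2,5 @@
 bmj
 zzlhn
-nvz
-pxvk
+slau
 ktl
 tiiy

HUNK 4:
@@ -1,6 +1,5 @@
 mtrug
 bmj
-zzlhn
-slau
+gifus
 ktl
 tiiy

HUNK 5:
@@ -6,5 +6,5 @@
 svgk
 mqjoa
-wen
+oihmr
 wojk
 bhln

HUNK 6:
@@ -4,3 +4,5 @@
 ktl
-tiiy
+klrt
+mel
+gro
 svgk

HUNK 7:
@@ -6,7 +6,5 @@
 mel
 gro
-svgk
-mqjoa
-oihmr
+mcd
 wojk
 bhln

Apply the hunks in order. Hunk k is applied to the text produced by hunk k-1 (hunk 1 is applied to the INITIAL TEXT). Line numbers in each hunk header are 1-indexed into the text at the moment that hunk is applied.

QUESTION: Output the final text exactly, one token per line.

Answer: mtrug
bmj
gifus
ktl
klrt
mel
gro
mcd
wojk
bhln

Derivation:
Hunk 1: at line 7 remove [aep,pyia] add [mqjoa] -> 12 lines: mtrug bmj ydlx fuwfv bqh ktl tiiy svgk mqjoa wen wojk bhln
Hunk 2: at line 1 remove [ydlx,fuwfv,bqh] add [zzlhn,nvz,pxvk] -> 12 lines: mtrug bmj zzlhn nvz pxvk ktl tiiy svgk mqjoa wen wojk bhln
Hunk 3: at line 2 remove [nvz,pxvk] add [slau] -> 11 lines: mtrug bmj zzlhn slau ktl tiiy svgk mqjoa wen wojk bhln
Hunk 4: at line 1 remove [zzlhn,slau] add [gifus] -> 10 lines: mtrug bmj gifus ktl tiiy svgk mqjoa wen wojk bhln
Hunk 5: at line 6 remove [wen] add [oihmr] -> 10 lines: mtrug bmj gifus ktl tiiy svgk mqjoa oihmr wojk bhln
Hunk 6: at line 4 remove [tiiy] add [klrt,mel,gro] -> 12 lines: mtrug bmj gifus ktl klrt mel gro svgk mqjoa oihmr wojk bhln
Hunk 7: at line 6 remove [svgk,mqjoa,oihmr] add [mcd] -> 10 lines: mtrug bmj gifus ktl klrt mel gro mcd wojk bhln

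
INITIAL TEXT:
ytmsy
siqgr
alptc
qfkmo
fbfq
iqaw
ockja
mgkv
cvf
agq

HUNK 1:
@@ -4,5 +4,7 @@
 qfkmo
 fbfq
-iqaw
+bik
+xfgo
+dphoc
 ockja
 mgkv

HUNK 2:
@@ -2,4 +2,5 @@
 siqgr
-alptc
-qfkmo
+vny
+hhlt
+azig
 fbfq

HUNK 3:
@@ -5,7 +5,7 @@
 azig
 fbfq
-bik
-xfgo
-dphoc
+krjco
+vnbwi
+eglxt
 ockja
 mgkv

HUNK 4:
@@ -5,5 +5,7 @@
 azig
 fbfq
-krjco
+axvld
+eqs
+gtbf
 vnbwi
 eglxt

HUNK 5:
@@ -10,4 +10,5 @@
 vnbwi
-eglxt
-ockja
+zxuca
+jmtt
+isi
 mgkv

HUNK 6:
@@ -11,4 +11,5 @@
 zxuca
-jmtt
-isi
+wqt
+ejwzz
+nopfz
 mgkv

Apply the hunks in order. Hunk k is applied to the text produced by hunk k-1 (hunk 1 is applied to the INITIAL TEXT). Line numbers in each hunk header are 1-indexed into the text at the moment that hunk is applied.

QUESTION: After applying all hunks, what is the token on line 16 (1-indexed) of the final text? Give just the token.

Hunk 1: at line 4 remove [iqaw] add [bik,xfgo,dphoc] -> 12 lines: ytmsy siqgr alptc qfkmo fbfq bik xfgo dphoc ockja mgkv cvf agq
Hunk 2: at line 2 remove [alptc,qfkmo] add [vny,hhlt,azig] -> 13 lines: ytmsy siqgr vny hhlt azig fbfq bik xfgo dphoc ockja mgkv cvf agq
Hunk 3: at line 5 remove [bik,xfgo,dphoc] add [krjco,vnbwi,eglxt] -> 13 lines: ytmsy siqgr vny hhlt azig fbfq krjco vnbwi eglxt ockja mgkv cvf agq
Hunk 4: at line 5 remove [krjco] add [axvld,eqs,gtbf] -> 15 lines: ytmsy siqgr vny hhlt azig fbfq axvld eqs gtbf vnbwi eglxt ockja mgkv cvf agq
Hunk 5: at line 10 remove [eglxt,ockja] add [zxuca,jmtt,isi] -> 16 lines: ytmsy siqgr vny hhlt azig fbfq axvld eqs gtbf vnbwi zxuca jmtt isi mgkv cvf agq
Hunk 6: at line 11 remove [jmtt,isi] add [wqt,ejwzz,nopfz] -> 17 lines: ytmsy siqgr vny hhlt azig fbfq axvld eqs gtbf vnbwi zxuca wqt ejwzz nopfz mgkv cvf agq
Final line 16: cvf

Answer: cvf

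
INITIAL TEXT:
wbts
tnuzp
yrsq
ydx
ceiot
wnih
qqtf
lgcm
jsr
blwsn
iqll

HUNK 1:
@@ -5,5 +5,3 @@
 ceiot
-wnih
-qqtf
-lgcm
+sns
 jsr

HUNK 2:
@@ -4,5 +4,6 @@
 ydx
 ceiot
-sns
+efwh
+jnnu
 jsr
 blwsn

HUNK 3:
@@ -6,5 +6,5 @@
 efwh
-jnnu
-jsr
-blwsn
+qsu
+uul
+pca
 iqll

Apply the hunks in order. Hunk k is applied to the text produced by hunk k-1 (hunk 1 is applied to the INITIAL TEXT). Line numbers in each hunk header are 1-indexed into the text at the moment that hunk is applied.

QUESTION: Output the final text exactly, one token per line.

Answer: wbts
tnuzp
yrsq
ydx
ceiot
efwh
qsu
uul
pca
iqll

Derivation:
Hunk 1: at line 5 remove [wnih,qqtf,lgcm] add [sns] -> 9 lines: wbts tnuzp yrsq ydx ceiot sns jsr blwsn iqll
Hunk 2: at line 4 remove [sns] add [efwh,jnnu] -> 10 lines: wbts tnuzp yrsq ydx ceiot efwh jnnu jsr blwsn iqll
Hunk 3: at line 6 remove [jnnu,jsr,blwsn] add [qsu,uul,pca] -> 10 lines: wbts tnuzp yrsq ydx ceiot efwh qsu uul pca iqll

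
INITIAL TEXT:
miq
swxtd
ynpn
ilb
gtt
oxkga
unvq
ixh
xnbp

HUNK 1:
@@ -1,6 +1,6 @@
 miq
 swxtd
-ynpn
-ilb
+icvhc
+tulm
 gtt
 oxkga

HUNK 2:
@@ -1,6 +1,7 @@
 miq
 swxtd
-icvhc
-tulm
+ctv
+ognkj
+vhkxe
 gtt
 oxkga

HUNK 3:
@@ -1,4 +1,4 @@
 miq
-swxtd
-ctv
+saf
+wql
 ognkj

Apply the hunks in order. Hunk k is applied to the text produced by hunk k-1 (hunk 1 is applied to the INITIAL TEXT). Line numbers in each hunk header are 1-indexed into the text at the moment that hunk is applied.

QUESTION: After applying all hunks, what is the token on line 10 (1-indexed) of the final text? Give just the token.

Hunk 1: at line 1 remove [ynpn,ilb] add [icvhc,tulm] -> 9 lines: miq swxtd icvhc tulm gtt oxkga unvq ixh xnbp
Hunk 2: at line 1 remove [icvhc,tulm] add [ctv,ognkj,vhkxe] -> 10 lines: miq swxtd ctv ognkj vhkxe gtt oxkga unvq ixh xnbp
Hunk 3: at line 1 remove [swxtd,ctv] add [saf,wql] -> 10 lines: miq saf wql ognkj vhkxe gtt oxkga unvq ixh xnbp
Final line 10: xnbp

Answer: xnbp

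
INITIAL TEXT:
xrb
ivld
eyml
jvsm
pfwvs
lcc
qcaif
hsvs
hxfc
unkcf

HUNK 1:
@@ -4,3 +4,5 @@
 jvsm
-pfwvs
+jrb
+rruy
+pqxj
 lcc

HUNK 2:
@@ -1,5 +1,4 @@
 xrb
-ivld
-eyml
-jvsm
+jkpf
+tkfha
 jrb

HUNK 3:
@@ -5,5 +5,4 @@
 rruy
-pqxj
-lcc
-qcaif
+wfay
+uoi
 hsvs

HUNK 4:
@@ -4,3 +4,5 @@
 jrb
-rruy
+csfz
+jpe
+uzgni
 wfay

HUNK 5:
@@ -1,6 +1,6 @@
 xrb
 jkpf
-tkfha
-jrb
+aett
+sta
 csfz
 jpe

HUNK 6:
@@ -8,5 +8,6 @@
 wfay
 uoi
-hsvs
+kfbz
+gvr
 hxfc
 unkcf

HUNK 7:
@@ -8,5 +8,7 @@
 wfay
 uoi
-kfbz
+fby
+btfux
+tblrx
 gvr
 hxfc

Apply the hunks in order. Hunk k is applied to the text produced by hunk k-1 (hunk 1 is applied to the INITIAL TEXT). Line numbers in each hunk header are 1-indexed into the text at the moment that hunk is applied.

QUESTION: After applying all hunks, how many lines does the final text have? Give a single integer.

Answer: 15

Derivation:
Hunk 1: at line 4 remove [pfwvs] add [jrb,rruy,pqxj] -> 12 lines: xrb ivld eyml jvsm jrb rruy pqxj lcc qcaif hsvs hxfc unkcf
Hunk 2: at line 1 remove [ivld,eyml,jvsm] add [jkpf,tkfha] -> 11 lines: xrb jkpf tkfha jrb rruy pqxj lcc qcaif hsvs hxfc unkcf
Hunk 3: at line 5 remove [pqxj,lcc,qcaif] add [wfay,uoi] -> 10 lines: xrb jkpf tkfha jrb rruy wfay uoi hsvs hxfc unkcf
Hunk 4: at line 4 remove [rruy] add [csfz,jpe,uzgni] -> 12 lines: xrb jkpf tkfha jrb csfz jpe uzgni wfay uoi hsvs hxfc unkcf
Hunk 5: at line 1 remove [tkfha,jrb] add [aett,sta] -> 12 lines: xrb jkpf aett sta csfz jpe uzgni wfay uoi hsvs hxfc unkcf
Hunk 6: at line 8 remove [hsvs] add [kfbz,gvr] -> 13 lines: xrb jkpf aett sta csfz jpe uzgni wfay uoi kfbz gvr hxfc unkcf
Hunk 7: at line 8 remove [kfbz] add [fby,btfux,tblrx] -> 15 lines: xrb jkpf aett sta csfz jpe uzgni wfay uoi fby btfux tblrx gvr hxfc unkcf
Final line count: 15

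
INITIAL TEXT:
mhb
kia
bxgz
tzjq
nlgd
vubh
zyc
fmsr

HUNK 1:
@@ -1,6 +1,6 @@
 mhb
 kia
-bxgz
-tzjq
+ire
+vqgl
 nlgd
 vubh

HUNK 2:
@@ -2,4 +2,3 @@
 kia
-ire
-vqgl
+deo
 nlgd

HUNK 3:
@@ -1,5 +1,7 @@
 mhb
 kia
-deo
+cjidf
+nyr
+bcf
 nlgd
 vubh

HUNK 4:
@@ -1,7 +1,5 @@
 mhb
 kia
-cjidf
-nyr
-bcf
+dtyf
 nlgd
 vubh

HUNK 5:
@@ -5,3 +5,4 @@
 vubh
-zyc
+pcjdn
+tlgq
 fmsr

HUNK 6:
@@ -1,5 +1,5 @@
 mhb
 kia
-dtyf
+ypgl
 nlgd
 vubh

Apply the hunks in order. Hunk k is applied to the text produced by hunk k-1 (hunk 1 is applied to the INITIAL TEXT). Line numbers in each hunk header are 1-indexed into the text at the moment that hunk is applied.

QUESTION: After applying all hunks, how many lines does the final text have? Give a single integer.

Hunk 1: at line 1 remove [bxgz,tzjq] add [ire,vqgl] -> 8 lines: mhb kia ire vqgl nlgd vubh zyc fmsr
Hunk 2: at line 2 remove [ire,vqgl] add [deo] -> 7 lines: mhb kia deo nlgd vubh zyc fmsr
Hunk 3: at line 1 remove [deo] add [cjidf,nyr,bcf] -> 9 lines: mhb kia cjidf nyr bcf nlgd vubh zyc fmsr
Hunk 4: at line 1 remove [cjidf,nyr,bcf] add [dtyf] -> 7 lines: mhb kia dtyf nlgd vubh zyc fmsr
Hunk 5: at line 5 remove [zyc] add [pcjdn,tlgq] -> 8 lines: mhb kia dtyf nlgd vubh pcjdn tlgq fmsr
Hunk 6: at line 1 remove [dtyf] add [ypgl] -> 8 lines: mhb kia ypgl nlgd vubh pcjdn tlgq fmsr
Final line count: 8

Answer: 8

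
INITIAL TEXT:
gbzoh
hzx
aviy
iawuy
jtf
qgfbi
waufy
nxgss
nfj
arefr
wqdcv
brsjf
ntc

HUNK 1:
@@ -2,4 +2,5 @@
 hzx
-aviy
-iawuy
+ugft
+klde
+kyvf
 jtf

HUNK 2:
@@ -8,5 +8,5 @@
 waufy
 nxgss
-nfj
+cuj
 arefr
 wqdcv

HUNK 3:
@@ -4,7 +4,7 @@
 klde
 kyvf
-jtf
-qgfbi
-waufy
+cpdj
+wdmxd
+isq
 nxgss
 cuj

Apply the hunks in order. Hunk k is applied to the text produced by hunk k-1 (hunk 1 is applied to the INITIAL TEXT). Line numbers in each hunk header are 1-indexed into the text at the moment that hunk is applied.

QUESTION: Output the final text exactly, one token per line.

Hunk 1: at line 2 remove [aviy,iawuy] add [ugft,klde,kyvf] -> 14 lines: gbzoh hzx ugft klde kyvf jtf qgfbi waufy nxgss nfj arefr wqdcv brsjf ntc
Hunk 2: at line 8 remove [nfj] add [cuj] -> 14 lines: gbzoh hzx ugft klde kyvf jtf qgfbi waufy nxgss cuj arefr wqdcv brsjf ntc
Hunk 3: at line 4 remove [jtf,qgfbi,waufy] add [cpdj,wdmxd,isq] -> 14 lines: gbzoh hzx ugft klde kyvf cpdj wdmxd isq nxgss cuj arefr wqdcv brsjf ntc

Answer: gbzoh
hzx
ugft
klde
kyvf
cpdj
wdmxd
isq
nxgss
cuj
arefr
wqdcv
brsjf
ntc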